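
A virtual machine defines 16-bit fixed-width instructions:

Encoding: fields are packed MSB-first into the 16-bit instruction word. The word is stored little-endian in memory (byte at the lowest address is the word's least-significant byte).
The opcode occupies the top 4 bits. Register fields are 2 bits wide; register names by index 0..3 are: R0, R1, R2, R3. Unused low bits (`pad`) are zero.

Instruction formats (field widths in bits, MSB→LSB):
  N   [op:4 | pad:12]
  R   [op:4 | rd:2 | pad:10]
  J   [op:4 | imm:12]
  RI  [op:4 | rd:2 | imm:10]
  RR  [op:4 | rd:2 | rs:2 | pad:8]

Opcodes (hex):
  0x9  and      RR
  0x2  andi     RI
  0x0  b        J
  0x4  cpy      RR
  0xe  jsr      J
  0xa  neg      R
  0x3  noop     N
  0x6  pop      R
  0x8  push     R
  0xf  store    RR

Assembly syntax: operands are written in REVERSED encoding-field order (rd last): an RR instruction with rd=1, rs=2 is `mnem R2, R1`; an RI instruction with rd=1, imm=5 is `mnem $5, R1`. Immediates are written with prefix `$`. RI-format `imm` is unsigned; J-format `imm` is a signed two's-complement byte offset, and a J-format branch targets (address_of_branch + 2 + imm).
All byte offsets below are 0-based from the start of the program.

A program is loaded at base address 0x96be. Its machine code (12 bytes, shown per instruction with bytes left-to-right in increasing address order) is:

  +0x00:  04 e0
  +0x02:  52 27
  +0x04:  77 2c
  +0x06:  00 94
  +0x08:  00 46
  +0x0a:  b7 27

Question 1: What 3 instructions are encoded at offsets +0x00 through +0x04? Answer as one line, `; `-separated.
off 0x00: read 04 e0 as little → 0xe004
  opcode bits[15:12]=0xe: jsr/J
  [11:0] imm=4 = $4
off 0x02: read 52 27 as little → 0x2752
  opcode bits[15:12]=0x2: andi/RI
  [11:10] rd=1 = R1
  [9:0] imm=850 = $850
off 0x04: read 77 2c as little → 0x2c77
  opcode bits[15:12]=0x2: andi/RI
  [11:10] rd=3 = R3
  [9:0] imm=119 = $119

jsr $4; andi $850, R1; andi $119, R3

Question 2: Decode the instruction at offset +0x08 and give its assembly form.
cpy R2, R1

+0x08: 00 46 ⇒ word 0x4600 (little)
  top 4b → 0x4 → cpy [RR]
  rd@[11:10]=0x1 ⇒ R1
  rs@[9:8]=0x2 ⇒ R2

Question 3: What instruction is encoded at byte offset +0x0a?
andi $951, R1

@+0a  little-endian(b7 27) = 0x27b7
  op=0x27b7>>12=0x2 ⇒ andi (RI)
  rd@[11:10]=0x1 ⇒ R1
  imm@[9:0]=0x3b7 ⇒ $951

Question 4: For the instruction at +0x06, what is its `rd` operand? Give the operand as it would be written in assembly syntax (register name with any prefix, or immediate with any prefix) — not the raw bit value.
R1

[06] 00 94 → 0x9400
  top 4b → 0x9 → and [RR]
  [11:10] rd=1 = R1
  [9:8] rs=0 = R0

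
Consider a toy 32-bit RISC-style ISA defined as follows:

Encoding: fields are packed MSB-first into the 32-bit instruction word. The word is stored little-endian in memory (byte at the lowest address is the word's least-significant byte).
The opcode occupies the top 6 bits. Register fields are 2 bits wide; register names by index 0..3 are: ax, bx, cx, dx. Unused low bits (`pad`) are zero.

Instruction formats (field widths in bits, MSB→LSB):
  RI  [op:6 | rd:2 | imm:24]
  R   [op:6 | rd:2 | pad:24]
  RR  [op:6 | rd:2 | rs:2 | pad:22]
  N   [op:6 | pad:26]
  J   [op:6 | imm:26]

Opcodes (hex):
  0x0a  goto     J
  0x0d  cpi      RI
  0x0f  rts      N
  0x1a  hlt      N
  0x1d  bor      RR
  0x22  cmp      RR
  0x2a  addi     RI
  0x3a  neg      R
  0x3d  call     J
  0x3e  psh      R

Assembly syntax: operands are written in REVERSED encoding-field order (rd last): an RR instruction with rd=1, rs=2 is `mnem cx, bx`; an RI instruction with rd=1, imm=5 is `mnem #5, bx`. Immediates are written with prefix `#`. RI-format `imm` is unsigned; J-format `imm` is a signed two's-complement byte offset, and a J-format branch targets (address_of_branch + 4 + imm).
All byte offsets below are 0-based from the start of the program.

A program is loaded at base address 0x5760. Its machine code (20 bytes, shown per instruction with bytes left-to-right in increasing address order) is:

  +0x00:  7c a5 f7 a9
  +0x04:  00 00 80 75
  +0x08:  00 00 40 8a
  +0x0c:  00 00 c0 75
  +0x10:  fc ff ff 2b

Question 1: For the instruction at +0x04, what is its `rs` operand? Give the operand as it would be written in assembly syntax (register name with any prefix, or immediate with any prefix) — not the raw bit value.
cx

[04] 00 00 80 75 → 0x75800000
  op=0x75800000>>26=0x1d ⇒ bor (RR)
  rd@[25:24]=0x1 ⇒ bx
  rs@[23:22]=0x2 ⇒ cx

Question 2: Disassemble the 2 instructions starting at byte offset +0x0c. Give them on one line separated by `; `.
off 0x0c: read 00 00 c0 75 as little → 0x75c00000
  top 6b → 0x1d → bor [RR]
  rd@[25:24]=0x1 ⇒ bx
  rs@[23:22]=0x3 ⇒ dx
off 0x10: read fc ff ff 2b as little → 0x2bfffffc
  top 6b → 0xa → goto [J]
  imm@[25:0]=0x3fffffc (s26→-4) ⇒ #-4

bor dx, bx; goto #-4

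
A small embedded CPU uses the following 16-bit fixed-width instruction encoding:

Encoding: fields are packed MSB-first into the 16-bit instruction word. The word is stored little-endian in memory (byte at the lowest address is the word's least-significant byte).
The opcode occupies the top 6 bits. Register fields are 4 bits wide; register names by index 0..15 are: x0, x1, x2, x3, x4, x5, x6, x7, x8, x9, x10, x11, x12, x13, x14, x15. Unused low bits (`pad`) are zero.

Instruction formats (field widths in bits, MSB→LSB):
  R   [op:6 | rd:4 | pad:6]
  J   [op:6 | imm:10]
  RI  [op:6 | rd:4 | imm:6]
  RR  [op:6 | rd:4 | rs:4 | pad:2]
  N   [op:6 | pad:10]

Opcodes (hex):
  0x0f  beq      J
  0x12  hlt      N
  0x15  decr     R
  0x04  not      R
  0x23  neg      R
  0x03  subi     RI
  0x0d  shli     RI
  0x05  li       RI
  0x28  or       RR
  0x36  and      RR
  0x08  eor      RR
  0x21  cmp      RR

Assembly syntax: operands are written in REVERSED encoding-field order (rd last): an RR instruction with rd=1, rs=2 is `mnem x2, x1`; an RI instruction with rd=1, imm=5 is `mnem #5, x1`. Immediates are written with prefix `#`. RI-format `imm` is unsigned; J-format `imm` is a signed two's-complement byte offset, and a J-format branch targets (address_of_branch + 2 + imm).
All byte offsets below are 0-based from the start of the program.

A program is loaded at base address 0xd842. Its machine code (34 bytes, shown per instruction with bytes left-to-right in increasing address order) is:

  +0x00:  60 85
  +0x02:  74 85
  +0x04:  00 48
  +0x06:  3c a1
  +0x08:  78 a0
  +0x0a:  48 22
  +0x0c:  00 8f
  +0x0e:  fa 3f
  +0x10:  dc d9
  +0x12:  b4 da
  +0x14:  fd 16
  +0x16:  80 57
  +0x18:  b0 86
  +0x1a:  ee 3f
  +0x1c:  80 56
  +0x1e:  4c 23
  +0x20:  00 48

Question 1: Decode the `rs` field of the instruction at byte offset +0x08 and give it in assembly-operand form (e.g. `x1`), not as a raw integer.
x14

@+08  little-endian(78 a0) = 0xa078
  op=0xa078>>10=0x28 ⇒ or (RR)
  rd@[9:6]=0x1 ⇒ x1
  rs@[5:2]=0xe ⇒ x14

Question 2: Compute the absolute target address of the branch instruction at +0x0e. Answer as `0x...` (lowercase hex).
[0e] fa 3f → 0x3ffa
  op=0x3ffa>>10=0xf ⇒ beq (J)
  imm@[9:0]=0x3fa (s10→-6) ⇒ #-6
  target = base 0xd842 + off 0x0e + 2 + imm -6 = 0xd84c

0xd84c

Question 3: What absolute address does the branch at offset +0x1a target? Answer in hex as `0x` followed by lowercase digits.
[1a] ee 3f → 0x3fee
  top 6b → 0xf → beq [J]
  [9:0] imm=1006 (s10→-18) = #-18
  target = base 0xd842 + off 0x1a + 2 + imm -18 = 0xd84c

0xd84c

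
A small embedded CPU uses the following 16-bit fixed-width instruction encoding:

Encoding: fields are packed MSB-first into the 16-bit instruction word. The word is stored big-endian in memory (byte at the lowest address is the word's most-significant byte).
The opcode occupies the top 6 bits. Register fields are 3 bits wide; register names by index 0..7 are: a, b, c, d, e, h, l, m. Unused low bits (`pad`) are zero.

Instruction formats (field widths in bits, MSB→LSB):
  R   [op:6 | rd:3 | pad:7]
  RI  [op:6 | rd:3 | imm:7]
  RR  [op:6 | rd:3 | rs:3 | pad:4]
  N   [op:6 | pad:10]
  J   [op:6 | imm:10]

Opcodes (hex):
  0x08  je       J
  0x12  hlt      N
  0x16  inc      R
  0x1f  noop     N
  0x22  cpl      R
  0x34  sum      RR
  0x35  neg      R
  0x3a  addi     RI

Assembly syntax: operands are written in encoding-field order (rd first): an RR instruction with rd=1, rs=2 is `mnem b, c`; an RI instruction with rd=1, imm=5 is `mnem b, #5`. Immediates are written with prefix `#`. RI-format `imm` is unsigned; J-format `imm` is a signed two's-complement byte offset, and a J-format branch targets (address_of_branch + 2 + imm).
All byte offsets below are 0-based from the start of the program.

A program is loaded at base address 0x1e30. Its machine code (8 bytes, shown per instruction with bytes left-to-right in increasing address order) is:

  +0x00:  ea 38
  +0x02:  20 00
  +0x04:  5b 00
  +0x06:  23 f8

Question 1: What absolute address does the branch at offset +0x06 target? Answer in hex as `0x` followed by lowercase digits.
0x1e30

off 0x06: read 23 f8 as big → 0x23f8
  op=0x23f8>>10=0x8 ⇒ je (J)
  [9:0] imm=1016 (s10→-8) = #-8
  target = base 0x1e30 + off 0x06 + 2 + imm -8 = 0x1e30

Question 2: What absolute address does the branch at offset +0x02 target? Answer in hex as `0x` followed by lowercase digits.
0x1e34

[02] 20 00 → 0x2000
  top 6b → 0x8 → je [J]
  imm: (w>>0)&0x3ff=0x0 → #0
  target = base 0x1e30 + off 0x02 + 2 + imm 0 = 0x1e34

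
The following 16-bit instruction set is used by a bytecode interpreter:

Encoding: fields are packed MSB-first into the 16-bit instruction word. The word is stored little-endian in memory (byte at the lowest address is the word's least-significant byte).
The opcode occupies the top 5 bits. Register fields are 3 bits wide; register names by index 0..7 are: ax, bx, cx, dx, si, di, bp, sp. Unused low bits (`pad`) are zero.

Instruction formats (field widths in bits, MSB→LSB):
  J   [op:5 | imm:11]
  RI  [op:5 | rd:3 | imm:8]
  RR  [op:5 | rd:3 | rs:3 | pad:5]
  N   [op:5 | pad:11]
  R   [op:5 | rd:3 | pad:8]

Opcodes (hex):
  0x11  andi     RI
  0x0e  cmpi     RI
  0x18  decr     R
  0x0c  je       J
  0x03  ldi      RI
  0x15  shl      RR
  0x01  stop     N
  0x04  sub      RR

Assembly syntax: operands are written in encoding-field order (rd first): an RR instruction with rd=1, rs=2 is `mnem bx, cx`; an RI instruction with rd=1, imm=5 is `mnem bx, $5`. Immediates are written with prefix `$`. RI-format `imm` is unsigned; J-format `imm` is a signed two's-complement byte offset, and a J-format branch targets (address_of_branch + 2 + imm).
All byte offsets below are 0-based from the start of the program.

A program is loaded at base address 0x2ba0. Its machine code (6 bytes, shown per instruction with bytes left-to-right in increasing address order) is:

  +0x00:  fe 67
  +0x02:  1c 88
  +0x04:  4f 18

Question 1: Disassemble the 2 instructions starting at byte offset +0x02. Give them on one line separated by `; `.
+0x02: 1c 88 ⇒ word 0x881c (little)
  op=0x881c>>11=0x11 ⇒ andi (RI)
  rd: (w>>8)&0x7=0x0 → ax
  imm: (w>>0)&0xff=0x1c → $28
+0x04: 4f 18 ⇒ word 0x184f (little)
  op=0x184f>>11=0x3 ⇒ ldi (RI)
  rd: (w>>8)&0x7=0x0 → ax
  imm: (w>>0)&0xff=0x4f → $79

andi ax, $28; ldi ax, $79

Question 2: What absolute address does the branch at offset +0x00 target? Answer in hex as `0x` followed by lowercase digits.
off 0x00: read fe 67 as little → 0x67fe
  opcode bits[15:11]=0xc: je/J
  imm: (w>>0)&0x7ff=0x7fe (s11→-2) → $-2
  target = base 0x2ba0 + off 0x00 + 2 + imm -2 = 0x2ba0

0x2ba0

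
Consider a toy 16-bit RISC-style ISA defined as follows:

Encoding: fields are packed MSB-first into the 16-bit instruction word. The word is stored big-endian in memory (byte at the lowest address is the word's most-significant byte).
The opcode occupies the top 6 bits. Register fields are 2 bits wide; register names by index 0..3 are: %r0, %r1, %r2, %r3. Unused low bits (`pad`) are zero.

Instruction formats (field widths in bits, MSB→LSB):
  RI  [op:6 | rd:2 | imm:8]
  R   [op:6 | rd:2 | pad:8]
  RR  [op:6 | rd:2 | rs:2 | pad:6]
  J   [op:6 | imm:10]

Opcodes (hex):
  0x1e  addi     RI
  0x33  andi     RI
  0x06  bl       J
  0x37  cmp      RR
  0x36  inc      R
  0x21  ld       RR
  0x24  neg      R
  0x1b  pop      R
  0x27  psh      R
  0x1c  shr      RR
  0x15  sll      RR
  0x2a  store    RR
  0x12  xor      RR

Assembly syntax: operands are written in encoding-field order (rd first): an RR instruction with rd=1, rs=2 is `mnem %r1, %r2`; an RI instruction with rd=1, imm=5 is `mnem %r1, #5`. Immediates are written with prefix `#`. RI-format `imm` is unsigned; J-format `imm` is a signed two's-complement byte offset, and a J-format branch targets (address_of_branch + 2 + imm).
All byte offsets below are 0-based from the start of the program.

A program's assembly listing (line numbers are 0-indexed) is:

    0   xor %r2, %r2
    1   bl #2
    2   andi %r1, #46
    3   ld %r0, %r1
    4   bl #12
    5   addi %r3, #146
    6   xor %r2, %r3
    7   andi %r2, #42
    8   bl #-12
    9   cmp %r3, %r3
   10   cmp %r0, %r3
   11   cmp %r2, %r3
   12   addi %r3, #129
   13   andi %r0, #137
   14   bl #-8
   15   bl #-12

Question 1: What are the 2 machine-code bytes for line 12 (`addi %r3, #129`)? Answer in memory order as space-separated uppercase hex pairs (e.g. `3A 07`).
7B 81

line 12 (addi): pack op=0x1e:6|rd=3:2|imm=129:8 = 0x7b81; big→ 7b 81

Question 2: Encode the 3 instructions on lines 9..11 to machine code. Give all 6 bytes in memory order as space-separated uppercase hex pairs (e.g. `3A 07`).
9. cmp fields op=0x37:6|rd=3:2|rs=3:2|pad=0:6 → word dfc0h → df c0
10. cmp fields op=0x37:6|rd=0:2|rs=3:2|pad=0:6 → word dcc0h → dc c0
11. cmp fields op=0x37:6|rd=2:2|rs=3:2|pad=0:6 → word dec0h → de c0

DF C0 DC C0 DE C0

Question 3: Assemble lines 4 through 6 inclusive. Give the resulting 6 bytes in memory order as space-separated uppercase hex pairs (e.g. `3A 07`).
18 0C 7B 92 4A C0

4. bl fields op=0x6:6|imm=12:10 → word 180ch → 18 0c
5. addi fields op=0x1e:6|rd=3:2|imm=146:8 → word 7b92h → 7b 92
6. xor fields op=0x12:6|rd=2:2|rs=3:2|pad=0:6 → word 4ac0h → 4a c0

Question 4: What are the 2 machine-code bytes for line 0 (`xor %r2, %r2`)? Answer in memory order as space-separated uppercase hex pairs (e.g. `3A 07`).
0. xor fields op=0x12:6|rd=2:2|rs=2:2|pad=0:6 → word 4a80h → 4a 80

4A 80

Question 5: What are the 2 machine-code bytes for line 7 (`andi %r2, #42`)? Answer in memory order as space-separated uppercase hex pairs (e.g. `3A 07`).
line 7 (andi): pack op=0x33:6|rd=2:2|imm=42:8 = 0xce2a; big→ ce 2a

CE 2A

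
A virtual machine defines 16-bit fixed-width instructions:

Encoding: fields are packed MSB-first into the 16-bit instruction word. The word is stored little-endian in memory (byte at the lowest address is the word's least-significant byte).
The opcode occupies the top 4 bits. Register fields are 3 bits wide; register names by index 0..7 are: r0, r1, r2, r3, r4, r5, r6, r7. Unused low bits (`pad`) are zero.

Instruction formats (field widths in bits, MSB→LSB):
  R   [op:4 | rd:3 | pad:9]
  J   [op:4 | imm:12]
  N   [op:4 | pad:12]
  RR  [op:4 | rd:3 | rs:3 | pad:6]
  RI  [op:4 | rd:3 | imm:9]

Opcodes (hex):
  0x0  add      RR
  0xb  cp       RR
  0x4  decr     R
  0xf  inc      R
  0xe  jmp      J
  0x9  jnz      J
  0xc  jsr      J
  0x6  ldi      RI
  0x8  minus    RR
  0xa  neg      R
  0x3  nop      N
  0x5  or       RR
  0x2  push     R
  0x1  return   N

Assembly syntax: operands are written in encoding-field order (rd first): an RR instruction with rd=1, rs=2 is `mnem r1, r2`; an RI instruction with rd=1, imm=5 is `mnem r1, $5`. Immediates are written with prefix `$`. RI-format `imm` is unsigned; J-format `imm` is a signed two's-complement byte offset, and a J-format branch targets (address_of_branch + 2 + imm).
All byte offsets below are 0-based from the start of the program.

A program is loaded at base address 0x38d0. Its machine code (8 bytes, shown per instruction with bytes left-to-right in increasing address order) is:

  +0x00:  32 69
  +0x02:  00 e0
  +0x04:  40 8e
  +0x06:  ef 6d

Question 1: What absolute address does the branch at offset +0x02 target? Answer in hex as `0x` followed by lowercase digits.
0x38d4

[02] 00 e0 → 0xe000
  opcode bits[15:12]=0xe: jmp/J
  [11:0] imm=0 = $0
  target = base 0x38d0 + off 0x02 + 2 + imm 0 = 0x38d4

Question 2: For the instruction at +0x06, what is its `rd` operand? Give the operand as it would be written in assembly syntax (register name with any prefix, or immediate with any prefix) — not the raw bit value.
off 0x06: read ef 6d as little → 0x6def
  opcode bits[15:12]=0x6: ldi/RI
  rd@[11:9]=0x6 ⇒ r6
  imm@[8:0]=0x1ef ⇒ $495

r6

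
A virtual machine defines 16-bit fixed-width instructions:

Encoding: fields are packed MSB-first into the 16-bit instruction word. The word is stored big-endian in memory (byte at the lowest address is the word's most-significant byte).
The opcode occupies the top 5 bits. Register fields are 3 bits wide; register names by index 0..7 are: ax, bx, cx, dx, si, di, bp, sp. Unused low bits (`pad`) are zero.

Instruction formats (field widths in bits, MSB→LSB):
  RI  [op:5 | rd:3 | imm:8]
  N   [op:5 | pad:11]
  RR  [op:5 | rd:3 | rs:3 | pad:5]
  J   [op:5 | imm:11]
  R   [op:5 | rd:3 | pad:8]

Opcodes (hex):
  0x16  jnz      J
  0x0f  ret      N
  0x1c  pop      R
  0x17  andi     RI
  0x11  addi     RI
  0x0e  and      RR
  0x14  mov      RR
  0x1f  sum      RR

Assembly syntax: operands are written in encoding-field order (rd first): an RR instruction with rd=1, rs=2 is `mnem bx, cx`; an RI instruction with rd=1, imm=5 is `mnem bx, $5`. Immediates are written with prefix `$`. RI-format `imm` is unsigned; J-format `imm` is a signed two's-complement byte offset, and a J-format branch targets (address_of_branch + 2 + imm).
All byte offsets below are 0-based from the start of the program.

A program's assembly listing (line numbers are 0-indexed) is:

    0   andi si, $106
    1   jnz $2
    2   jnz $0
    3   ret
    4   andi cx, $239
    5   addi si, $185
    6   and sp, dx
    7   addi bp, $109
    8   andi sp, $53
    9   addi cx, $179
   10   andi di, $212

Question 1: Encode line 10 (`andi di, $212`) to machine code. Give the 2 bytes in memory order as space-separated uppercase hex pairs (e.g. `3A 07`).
BD D4

L10: andi op=0x17:5|rd=5:3|imm=212:8 ⇒ 0xbdd4 ⇒ big bd d4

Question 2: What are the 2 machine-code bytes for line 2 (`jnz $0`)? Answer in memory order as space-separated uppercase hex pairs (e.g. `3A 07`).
line 2 (jnz): pack op=0x16:5|imm=0:11 = 0xb000; big→ b0 00

B0 00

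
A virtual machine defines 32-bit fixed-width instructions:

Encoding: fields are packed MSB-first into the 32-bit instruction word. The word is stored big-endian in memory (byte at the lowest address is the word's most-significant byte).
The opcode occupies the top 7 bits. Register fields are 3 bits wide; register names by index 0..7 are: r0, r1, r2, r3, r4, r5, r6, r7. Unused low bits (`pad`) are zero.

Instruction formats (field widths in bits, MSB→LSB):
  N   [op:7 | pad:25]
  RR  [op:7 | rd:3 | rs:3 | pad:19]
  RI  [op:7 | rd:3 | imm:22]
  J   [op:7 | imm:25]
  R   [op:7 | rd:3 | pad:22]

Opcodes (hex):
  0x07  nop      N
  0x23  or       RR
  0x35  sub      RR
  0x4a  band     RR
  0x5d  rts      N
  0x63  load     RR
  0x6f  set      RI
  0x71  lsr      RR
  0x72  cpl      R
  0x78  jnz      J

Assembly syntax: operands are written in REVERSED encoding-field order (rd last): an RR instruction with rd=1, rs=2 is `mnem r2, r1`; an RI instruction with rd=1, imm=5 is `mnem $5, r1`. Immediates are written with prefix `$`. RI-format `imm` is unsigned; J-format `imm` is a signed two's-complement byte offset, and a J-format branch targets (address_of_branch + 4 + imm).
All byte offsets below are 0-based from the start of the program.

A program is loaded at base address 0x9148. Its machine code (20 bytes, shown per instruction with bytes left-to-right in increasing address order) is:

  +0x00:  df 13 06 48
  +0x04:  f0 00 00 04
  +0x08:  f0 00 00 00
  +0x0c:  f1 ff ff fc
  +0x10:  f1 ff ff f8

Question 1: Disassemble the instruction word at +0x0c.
jnz $-4

+0x0c: f1 ff ff fc ⇒ word 0xf1fffffc (big)
  op=0xf1fffffc>>25=0x78 ⇒ jnz (J)
  [24:0] imm=33554428 (s25→-4) = $-4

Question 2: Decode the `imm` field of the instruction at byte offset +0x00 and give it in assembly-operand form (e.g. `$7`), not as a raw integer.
@+00  big-endian(df 13 06 48) = 0xdf130648
  top 7b → 0x6f → set [RI]
  rd@[24:22]=0x4 ⇒ r4
  imm@[21:0]=0x130648 ⇒ $1246792

$1246792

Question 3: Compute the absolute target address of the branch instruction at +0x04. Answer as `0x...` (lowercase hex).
@+04  big-endian(f0 00 00 04) = 0xf0000004
  op=0xf0000004>>25=0x78 ⇒ jnz (J)
  imm@[24:0]=0x4 ⇒ $4
  target = base 0x9148 + off 0x04 + 4 + imm 4 = 0x9154

0x9154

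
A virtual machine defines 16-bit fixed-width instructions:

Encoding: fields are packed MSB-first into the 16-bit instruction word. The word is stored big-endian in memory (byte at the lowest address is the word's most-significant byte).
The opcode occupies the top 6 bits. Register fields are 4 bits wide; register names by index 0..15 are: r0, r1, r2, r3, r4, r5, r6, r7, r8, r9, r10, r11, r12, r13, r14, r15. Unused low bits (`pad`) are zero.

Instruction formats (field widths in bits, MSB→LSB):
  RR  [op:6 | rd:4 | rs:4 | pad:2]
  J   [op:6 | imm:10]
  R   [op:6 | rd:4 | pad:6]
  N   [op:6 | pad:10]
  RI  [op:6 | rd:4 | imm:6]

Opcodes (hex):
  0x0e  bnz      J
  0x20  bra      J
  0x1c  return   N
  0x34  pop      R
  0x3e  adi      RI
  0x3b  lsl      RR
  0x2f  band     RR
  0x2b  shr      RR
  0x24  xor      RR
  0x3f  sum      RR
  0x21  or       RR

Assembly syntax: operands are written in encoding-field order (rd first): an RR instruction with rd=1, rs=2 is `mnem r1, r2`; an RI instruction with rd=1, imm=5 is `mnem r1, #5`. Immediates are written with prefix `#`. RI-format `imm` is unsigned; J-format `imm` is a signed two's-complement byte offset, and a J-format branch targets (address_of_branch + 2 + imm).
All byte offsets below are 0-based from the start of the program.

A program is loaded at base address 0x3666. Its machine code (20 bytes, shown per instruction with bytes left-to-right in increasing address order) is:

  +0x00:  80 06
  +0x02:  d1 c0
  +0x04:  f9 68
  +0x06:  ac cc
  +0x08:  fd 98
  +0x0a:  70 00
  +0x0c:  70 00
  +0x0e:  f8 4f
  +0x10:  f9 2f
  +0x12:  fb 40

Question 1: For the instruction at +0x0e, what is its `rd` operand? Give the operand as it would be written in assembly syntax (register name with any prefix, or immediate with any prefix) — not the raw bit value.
@+0e  big-endian(f8 4f) = 0xf84f
  op=0xf84f>>10=0x3e ⇒ adi (RI)
  [9:6] rd=1 = r1
  [5:0] imm=15 = #15

r1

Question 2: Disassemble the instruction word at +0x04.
adi r5, #40

+0x04: f9 68 ⇒ word 0xf968 (big)
  opcode bits[15:10]=0x3e: adi/RI
  rd@[9:6]=0x5 ⇒ r5
  imm@[5:0]=0x28 ⇒ #40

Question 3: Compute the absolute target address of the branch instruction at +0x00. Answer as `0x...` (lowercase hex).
0x366e

[00] 80 06 → 0x8006
  opcode bits[15:10]=0x20: bra/J
  [9:0] imm=6 = #6
  target = base 0x3666 + off 0x00 + 2 + imm 6 = 0x366e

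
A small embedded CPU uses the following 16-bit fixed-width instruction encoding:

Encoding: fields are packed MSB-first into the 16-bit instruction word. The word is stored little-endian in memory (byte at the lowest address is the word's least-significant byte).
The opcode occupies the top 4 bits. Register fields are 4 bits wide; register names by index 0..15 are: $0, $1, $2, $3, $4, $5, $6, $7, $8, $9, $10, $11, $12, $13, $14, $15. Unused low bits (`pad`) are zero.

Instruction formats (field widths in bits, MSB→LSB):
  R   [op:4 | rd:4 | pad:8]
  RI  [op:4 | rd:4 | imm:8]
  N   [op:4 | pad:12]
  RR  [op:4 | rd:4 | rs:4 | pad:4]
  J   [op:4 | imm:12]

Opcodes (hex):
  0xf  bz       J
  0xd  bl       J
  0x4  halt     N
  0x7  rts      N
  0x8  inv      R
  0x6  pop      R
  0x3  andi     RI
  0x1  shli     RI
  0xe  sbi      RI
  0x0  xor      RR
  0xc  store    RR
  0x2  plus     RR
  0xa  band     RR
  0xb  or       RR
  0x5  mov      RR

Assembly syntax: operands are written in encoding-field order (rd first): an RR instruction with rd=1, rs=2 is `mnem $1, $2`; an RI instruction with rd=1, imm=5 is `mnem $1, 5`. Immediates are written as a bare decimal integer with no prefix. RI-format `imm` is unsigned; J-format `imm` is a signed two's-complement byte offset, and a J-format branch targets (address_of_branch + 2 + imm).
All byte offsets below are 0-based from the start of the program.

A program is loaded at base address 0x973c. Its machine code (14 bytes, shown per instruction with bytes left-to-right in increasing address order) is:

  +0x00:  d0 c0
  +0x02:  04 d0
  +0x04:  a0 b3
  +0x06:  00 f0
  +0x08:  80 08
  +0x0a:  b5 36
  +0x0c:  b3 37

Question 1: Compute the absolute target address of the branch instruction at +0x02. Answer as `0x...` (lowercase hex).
[02] 04 d0 → 0xd004
  op=0xd004>>12=0xd ⇒ bl (J)
  imm@[11:0]=0x4 ⇒ 4
  target = base 0x973c + off 0x02 + 2 + imm 4 = 0x9744

0x9744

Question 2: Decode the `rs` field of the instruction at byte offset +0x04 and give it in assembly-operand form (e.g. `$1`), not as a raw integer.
+0x04: a0 b3 ⇒ word 0xb3a0 (little)
  top 4b → 0xb → or [RR]
  [11:8] rd=3 = $3
  [7:4] rs=10 = $10

$10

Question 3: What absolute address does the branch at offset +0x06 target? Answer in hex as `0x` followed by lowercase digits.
0x9744

[06] 00 f0 → 0xf000
  op=0xf000>>12=0xf ⇒ bz (J)
  imm: (w>>0)&0xfff=0x0 → 0
  target = base 0x973c + off 0x06 + 2 + imm 0 = 0x9744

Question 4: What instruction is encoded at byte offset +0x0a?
off 0x0a: read b5 36 as little → 0x36b5
  opcode bits[15:12]=0x3: andi/RI
  [11:8] rd=6 = $6
  [7:0] imm=181 = 181

andi $6, 181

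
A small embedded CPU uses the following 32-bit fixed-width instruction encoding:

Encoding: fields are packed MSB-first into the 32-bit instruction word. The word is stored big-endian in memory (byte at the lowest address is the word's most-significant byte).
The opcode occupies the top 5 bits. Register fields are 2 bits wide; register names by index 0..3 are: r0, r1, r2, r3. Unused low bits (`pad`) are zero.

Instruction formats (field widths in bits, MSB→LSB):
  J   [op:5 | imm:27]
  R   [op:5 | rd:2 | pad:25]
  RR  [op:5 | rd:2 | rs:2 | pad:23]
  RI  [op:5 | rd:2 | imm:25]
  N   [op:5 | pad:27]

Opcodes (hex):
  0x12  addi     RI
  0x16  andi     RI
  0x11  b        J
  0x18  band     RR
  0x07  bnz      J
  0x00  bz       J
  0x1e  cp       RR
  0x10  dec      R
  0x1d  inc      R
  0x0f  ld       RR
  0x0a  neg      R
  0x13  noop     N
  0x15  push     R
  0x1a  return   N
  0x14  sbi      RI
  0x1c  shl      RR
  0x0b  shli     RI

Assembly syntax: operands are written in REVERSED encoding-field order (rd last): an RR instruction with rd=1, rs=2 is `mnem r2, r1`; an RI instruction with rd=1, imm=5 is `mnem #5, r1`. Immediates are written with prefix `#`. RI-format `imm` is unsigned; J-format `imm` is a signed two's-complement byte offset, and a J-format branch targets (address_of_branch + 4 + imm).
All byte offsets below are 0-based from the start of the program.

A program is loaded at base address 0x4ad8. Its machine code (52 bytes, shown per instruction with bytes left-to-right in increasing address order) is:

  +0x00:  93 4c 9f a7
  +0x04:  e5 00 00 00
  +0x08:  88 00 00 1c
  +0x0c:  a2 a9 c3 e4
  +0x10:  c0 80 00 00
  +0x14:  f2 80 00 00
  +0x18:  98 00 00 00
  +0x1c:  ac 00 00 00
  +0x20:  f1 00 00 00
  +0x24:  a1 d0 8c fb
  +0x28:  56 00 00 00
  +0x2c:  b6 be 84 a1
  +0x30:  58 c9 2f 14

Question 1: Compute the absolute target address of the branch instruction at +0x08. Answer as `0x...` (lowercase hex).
+0x08: 88 00 00 1c ⇒ word 0x8800001c (big)
  top 5b → 0x11 → b [J]
  imm: (w>>0)&0x7ffffff=0x1c → #28
  target = base 0x4ad8 + off 0x08 + 4 + imm 28 = 0x4b00

0x4b00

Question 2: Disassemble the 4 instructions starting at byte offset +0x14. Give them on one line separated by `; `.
[14] f2 80 00 00 → 0xf2800000
  op=0xf2800000>>27=0x1e ⇒ cp (RR)
  rd@[26:25]=0x1 ⇒ r1
  rs@[24:23]=0x1 ⇒ r1
[18] 98 00 00 00 → 0x98000000
  op=0x98000000>>27=0x13 ⇒ noop (N)
[1c] ac 00 00 00 → 0xac000000
  op=0xac000000>>27=0x15 ⇒ push (R)
  rd@[26:25]=0x2 ⇒ r2
[20] f1 00 00 00 → 0xf1000000
  op=0xf1000000>>27=0x1e ⇒ cp (RR)
  rd@[26:25]=0x0 ⇒ r0
  rs@[24:23]=0x2 ⇒ r2

cp r1, r1; noop; push r2; cp r2, r0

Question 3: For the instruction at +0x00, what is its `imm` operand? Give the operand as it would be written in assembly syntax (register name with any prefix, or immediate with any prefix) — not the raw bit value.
#21798823

@+00  big-endian(93 4c 9f a7) = 0x934c9fa7
  op=0x934c9fa7>>27=0x12 ⇒ addi (RI)
  rd@[26:25]=0x1 ⇒ r1
  imm@[24:0]=0x14c9fa7 ⇒ #21798823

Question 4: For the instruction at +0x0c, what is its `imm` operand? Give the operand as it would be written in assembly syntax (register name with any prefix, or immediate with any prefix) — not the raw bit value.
[0c] a2 a9 c3 e4 → 0xa2a9c3e4
  opcode bits[31:27]=0x14: sbi/RI
  [26:25] rd=1 = r1
  [24:0] imm=11125732 = #11125732

#11125732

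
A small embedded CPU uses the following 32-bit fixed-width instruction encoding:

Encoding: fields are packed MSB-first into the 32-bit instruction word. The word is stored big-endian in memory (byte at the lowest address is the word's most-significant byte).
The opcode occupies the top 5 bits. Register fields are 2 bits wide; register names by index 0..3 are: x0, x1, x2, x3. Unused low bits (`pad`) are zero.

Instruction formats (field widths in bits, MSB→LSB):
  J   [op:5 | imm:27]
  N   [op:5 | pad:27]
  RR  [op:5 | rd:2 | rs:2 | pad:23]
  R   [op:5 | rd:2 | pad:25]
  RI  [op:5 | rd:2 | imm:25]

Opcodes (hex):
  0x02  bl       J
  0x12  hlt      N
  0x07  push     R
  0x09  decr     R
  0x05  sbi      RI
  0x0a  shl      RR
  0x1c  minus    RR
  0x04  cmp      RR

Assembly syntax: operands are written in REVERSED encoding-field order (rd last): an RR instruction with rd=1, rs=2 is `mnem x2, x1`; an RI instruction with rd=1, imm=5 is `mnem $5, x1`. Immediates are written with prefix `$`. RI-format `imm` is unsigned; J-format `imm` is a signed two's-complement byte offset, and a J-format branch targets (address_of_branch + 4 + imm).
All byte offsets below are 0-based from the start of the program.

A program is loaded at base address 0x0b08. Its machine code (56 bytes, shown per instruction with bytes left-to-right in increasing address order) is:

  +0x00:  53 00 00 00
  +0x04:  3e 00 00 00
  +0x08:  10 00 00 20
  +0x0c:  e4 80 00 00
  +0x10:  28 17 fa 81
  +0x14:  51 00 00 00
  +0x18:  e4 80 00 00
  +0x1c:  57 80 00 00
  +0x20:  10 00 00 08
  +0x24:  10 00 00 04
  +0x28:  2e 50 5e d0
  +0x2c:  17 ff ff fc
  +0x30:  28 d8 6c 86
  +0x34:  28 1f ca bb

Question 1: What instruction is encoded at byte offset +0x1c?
shl x3, x3

+0x1c: 57 80 00 00 ⇒ word 0x57800000 (big)
  opcode bits[31:27]=0xa: shl/RR
  rd: (w>>25)&0x3=0x3 → x3
  rs: (w>>23)&0x3=0x3 → x3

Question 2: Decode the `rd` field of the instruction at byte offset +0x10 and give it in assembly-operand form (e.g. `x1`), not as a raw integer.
x0

[10] 28 17 fa 81 → 0x2817fa81
  top 5b → 0x5 → sbi [RI]
  rd@[26:25]=0x0 ⇒ x0
  imm@[24:0]=0x17fa81 ⇒ $1571457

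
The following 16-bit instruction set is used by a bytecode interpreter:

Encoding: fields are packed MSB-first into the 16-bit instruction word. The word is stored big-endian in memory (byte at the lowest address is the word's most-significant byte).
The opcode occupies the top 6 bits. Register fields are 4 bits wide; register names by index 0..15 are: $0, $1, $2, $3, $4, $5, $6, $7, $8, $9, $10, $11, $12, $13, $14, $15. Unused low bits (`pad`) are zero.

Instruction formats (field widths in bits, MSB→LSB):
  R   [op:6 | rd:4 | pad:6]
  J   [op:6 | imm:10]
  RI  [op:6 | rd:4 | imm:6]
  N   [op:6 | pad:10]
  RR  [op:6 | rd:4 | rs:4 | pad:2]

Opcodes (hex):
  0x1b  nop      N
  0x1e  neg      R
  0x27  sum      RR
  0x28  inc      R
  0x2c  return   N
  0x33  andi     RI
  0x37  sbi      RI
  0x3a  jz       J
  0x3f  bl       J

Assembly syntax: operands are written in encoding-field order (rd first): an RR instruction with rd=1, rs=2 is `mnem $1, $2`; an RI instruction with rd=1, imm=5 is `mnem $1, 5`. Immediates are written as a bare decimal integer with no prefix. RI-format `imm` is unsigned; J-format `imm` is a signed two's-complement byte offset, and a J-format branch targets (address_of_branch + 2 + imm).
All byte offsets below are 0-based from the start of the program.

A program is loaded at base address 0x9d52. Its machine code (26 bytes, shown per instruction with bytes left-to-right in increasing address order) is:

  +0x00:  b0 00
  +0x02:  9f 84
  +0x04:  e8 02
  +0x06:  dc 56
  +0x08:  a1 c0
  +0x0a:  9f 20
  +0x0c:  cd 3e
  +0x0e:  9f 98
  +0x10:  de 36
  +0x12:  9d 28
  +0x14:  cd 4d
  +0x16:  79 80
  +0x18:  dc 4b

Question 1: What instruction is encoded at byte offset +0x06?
+0x06: dc 56 ⇒ word 0xdc56 (big)
  top 6b → 0x37 → sbi [RI]
  rd@[9:6]=0x1 ⇒ $1
  imm@[5:0]=0x16 ⇒ 22

sbi $1, 22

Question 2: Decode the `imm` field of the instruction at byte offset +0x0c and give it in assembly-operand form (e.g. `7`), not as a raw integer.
off 0x0c: read cd 3e as big → 0xcd3e
  op=0xcd3e>>10=0x33 ⇒ andi (RI)
  rd@[9:6]=0x4 ⇒ $4
  imm@[5:0]=0x3e ⇒ 62

62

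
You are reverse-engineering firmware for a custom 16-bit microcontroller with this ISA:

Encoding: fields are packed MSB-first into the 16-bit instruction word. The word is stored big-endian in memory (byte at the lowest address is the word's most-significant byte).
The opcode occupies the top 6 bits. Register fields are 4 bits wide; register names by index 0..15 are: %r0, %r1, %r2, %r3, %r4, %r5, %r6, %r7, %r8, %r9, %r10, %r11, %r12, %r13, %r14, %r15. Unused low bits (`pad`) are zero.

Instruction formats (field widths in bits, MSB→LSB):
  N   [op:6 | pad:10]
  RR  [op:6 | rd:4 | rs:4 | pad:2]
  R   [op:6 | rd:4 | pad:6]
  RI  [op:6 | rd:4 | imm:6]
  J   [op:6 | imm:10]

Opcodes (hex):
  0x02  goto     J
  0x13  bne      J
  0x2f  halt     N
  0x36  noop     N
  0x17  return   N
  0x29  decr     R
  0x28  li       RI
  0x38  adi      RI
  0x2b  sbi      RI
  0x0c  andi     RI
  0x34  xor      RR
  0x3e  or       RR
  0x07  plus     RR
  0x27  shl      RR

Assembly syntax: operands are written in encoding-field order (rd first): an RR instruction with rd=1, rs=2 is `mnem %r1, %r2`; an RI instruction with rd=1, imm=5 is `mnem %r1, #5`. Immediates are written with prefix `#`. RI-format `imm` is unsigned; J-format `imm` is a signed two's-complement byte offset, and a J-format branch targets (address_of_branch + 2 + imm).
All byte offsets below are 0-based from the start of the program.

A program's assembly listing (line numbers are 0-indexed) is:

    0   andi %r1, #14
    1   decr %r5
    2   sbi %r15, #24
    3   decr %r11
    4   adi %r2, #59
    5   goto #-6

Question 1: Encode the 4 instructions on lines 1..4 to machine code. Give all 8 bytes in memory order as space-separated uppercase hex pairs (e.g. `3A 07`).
A5 40 AF D8 A6 C0 E0 BB

1. decr fields op=0x29:6|rd=5:4|pad=0:6 → word a540h → a5 40
2. sbi fields op=0x2b:6|rd=15:4|imm=24:6 → word afd8h → af d8
3. decr fields op=0x29:6|rd=11:4|pad=0:6 → word a6c0h → a6 c0
4. adi fields op=0x38:6|rd=2:4|imm=59:6 → word e0bbh → e0 bb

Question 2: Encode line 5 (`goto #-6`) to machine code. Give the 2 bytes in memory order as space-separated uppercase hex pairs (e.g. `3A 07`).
5. goto fields op=0x2:6|imm=-6:10 → word 0bfah → 0b fa

0B FA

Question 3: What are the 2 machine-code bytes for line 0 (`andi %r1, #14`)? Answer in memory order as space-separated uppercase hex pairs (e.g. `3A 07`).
30 4E

0. andi fields op=0xc:6|rd=1:4|imm=14:6 → word 304eh → 30 4e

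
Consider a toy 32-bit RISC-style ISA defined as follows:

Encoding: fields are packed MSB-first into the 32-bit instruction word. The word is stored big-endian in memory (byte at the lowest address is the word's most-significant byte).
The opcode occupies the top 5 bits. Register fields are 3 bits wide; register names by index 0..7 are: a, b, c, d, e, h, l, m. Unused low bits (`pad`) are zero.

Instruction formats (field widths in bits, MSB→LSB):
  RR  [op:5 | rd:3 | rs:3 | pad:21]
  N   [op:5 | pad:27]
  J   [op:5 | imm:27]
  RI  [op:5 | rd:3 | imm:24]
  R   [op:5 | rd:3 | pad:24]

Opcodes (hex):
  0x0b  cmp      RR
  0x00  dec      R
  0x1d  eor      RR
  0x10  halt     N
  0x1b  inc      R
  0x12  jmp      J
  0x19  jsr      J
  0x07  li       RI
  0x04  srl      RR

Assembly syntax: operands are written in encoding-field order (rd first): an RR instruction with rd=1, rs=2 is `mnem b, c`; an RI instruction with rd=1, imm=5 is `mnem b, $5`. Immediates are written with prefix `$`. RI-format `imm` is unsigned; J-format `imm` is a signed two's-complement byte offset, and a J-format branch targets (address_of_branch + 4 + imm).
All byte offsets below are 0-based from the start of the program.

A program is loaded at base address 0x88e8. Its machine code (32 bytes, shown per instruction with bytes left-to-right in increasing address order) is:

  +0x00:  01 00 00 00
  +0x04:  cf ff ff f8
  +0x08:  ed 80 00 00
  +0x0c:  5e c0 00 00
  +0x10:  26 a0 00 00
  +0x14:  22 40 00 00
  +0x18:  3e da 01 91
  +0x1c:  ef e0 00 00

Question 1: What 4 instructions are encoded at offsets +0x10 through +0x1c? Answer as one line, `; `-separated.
@+10  big-endian(26 a0 00 00) = 0x26a00000
  op=0x26a00000>>27=0x4 ⇒ srl (RR)
  rd@[26:24]=0x6 ⇒ l
  rs@[23:21]=0x5 ⇒ h
@+14  big-endian(22 40 00 00) = 0x22400000
  op=0x22400000>>27=0x4 ⇒ srl (RR)
  rd@[26:24]=0x2 ⇒ c
  rs@[23:21]=0x2 ⇒ c
@+18  big-endian(3e da 01 91) = 0x3eda0191
  op=0x3eda0191>>27=0x7 ⇒ li (RI)
  rd@[26:24]=0x6 ⇒ l
  imm@[23:0]=0xda0191 ⇒ $14287249
@+1c  big-endian(ef e0 00 00) = 0xefe00000
  op=0xefe00000>>27=0x1d ⇒ eor (RR)
  rd@[26:24]=0x7 ⇒ m
  rs@[23:21]=0x7 ⇒ m

srl l, h; srl c, c; li l, $14287249; eor m, m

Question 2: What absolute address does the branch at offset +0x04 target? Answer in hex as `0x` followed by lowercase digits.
off 0x04: read cf ff ff f8 as big → 0xcffffff8
  top 5b → 0x19 → jsr [J]
  imm: (w>>0)&0x7ffffff=0x7fffff8 (s27→-8) → $-8
  target = base 0x88e8 + off 0x04 + 4 + imm -8 = 0x88e8

0x88e8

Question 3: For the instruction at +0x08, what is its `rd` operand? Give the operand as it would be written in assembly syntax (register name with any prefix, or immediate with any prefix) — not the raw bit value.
@+08  big-endian(ed 80 00 00) = 0xed800000
  opcode bits[31:27]=0x1d: eor/RR
  rd: (w>>24)&0x7=0x5 → h
  rs: (w>>21)&0x7=0x4 → e

h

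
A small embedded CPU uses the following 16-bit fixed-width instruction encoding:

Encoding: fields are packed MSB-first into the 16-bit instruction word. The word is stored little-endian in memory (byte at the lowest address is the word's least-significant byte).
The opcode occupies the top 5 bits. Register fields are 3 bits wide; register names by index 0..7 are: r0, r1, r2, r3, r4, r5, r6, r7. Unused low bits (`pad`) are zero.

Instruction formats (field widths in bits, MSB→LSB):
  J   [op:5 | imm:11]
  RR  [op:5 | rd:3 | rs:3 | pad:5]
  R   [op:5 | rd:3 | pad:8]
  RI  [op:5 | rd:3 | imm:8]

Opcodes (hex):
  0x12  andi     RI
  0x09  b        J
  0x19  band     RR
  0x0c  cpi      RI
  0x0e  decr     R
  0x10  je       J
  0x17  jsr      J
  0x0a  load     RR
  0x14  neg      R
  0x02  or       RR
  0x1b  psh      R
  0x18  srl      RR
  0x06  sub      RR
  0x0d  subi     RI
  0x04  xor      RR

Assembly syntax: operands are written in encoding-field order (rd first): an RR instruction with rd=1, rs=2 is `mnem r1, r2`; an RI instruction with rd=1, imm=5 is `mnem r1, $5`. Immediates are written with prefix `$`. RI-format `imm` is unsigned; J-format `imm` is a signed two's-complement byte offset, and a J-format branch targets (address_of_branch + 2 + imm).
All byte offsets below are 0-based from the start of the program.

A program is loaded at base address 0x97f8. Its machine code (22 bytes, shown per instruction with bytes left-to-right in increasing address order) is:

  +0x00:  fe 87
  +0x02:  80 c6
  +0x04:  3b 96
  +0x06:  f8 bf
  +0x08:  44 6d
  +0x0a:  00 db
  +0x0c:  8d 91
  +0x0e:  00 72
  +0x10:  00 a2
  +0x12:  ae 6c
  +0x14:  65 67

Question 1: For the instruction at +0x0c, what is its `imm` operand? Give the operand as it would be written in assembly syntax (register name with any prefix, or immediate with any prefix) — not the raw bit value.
$141

off 0x0c: read 8d 91 as little → 0x918d
  op=0x918d>>11=0x12 ⇒ andi (RI)
  rd@[10:8]=0x1 ⇒ r1
  imm@[7:0]=0x8d ⇒ $141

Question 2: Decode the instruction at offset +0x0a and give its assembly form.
psh r3

+0x0a: 00 db ⇒ word 0xdb00 (little)
  top 5b → 0x1b → psh [R]
  rd: (w>>8)&0x7=0x3 → r3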